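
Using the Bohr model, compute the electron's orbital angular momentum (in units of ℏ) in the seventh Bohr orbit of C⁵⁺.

L_n = nℏ, so L/ℏ = n = 7.

7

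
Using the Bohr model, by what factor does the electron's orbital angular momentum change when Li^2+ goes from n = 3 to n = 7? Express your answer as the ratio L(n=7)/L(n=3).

7/3

L = nℏ depends only on n, so L ∝ n.
L(n=7)/L(n=3) = (7/3)^1 = 7/3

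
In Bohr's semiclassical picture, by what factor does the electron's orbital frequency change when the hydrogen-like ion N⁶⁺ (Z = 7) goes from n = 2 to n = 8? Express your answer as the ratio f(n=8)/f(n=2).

f ∝ Z^2 · n^-3; with Z fixed, f ∝ n^-3.
f(n=8)/f(n=2) = (8/2)^-3 = 1/64

1/64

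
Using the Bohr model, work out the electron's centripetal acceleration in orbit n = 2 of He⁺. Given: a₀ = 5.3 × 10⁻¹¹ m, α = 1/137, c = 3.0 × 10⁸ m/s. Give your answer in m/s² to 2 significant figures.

r = n²a₀/Z = 1.1 × 10⁻¹⁰ m, v = Zαc/n = 2.2 × 10⁶ m/s
a = v²/r = (2.2 × 10⁶)² / 1.1 × 10⁻¹⁰ = 4.5 × 10²² m/s²

4.5 × 10²² m/s²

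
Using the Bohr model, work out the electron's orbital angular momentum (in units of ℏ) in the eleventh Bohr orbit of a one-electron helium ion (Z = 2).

L_n = nℏ, so L/ℏ = n = 11.

11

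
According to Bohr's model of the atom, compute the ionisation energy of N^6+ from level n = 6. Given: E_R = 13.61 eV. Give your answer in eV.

18.52 eV

E_n = −E_R·Z²/n² = −13.61 × 7²/6² eV = -18.52 eV
Ionisation energy = −E_n = 18.52 eV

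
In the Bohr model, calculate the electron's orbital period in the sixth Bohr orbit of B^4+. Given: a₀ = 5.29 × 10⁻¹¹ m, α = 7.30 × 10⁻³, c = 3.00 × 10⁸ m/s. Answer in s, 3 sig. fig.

r = n²a₀/Z = 6²·5.29 × 10⁻¹¹/5 = 3.81 × 10⁻¹⁰ m
v = Zαc/n = 5·0.00730·3.00 × 10⁸/6 = 1.82 × 10⁶ m/s
T = 2πr/v = 1.31 × 10⁻¹⁵ s

1.31 × 10⁻¹⁵ s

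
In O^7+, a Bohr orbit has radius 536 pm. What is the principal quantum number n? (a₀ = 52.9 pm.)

9

r_n = n²a₀/Z ⇒ n² = rZ/a₀ = 536 × 8 / 52.9 ≈ 81.06
n = 9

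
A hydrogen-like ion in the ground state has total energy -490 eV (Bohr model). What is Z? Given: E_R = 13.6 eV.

E_n = −E_R Z²/n² ⇒ Z² = −E_n n²/E_R = 490 × 1² / 13.6 ≈ 36.03
Z = 6

6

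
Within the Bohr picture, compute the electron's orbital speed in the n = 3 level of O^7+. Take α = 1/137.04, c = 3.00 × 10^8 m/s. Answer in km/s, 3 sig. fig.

v_n = Zαc/n = 8 × 0.00730 × 3.00 × 10^8 / 3
    = 5840 km/s

5840 km/s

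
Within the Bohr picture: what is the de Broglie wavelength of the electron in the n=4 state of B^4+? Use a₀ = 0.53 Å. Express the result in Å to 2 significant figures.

2.7 Å

The Bohr quantisation condition is nλ = 2πr_n.
r_n = n²a₀/Z = 1.7 Å
λ = 2πr_n/n = 2π·1.7/4 = 2.7 Å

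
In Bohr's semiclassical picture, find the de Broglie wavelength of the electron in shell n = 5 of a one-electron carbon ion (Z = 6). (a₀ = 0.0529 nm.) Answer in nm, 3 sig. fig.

0.277 nm

The Bohr quantisation condition is nλ = 2πr_n.
r_n = n²a₀/Z = 0.220 nm
λ = 2πr_n/n = 2π·0.220/5 = 0.277 nm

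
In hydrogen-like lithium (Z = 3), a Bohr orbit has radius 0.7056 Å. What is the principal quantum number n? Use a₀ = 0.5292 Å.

r_n = n²a₀/Z ⇒ n² = rZ/a₀ = 0.7056 × 3 / 0.5292 ≈ 4.00
n = 2

2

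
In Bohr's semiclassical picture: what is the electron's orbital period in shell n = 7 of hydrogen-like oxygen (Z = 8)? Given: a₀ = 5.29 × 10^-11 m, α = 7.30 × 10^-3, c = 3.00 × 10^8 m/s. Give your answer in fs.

r = n²a₀/Z = 7²·5.29 × 10^-11/8 = 3.24 × 10^-10 m
v = Zαc/n = 8·0.00730·3.00 × 10^8/7 = 2.50 × 10^6 m/s
T = 2πr/v = 8.13 × 10^-16 s = 0.813 fs

0.813 fs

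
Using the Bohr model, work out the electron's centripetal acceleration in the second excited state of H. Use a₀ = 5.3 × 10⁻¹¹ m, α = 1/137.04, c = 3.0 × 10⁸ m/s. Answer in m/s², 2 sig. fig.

r = n²a₀/Z = 4.8 × 10⁻¹⁰ m, v = Zαc/n = 7.3 × 10⁵ m/s
a = v²/r = (7.3 × 10⁵)² / 4.8 × 10⁻¹⁰ = 1.1 × 10²¹ m/s²

1.1 × 10²¹ m/s²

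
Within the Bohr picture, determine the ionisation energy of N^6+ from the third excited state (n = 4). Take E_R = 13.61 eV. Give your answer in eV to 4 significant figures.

41.68 eV

E_n = −E_R·Z²/n² = −13.61 × 7²/4² eV = -41.68 eV
Ionisation energy = −E_n = 41.68 eV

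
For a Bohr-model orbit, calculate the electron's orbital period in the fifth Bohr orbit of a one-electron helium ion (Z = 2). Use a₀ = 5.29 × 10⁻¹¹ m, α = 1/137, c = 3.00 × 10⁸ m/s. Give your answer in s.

4.74 × 10⁻¹⁵ s

r = n²a₀/Z = 5²·5.29 × 10⁻¹¹/2 = 6.61 × 10⁻¹⁰ m
v = Zαc/n = 2·0.00730·3.00 × 10⁸/5 = 8.76 × 10⁵ m/s
T = 2πr/v = 4.74 × 10⁻¹⁵ s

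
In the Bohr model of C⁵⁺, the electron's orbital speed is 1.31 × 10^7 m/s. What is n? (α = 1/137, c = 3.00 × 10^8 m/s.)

v_n = Zαc/n ⇒ n = Zαc/v = 6 × 0.00730 × 3.00 × 10^8 / 1.31 × 10^7 ≈ 1.00
n = 1

1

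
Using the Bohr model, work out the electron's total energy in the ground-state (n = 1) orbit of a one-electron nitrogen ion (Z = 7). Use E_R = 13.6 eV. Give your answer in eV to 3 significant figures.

-666 eV

E_n = −E_R·Z²/n² = −13.6 × 7²/1² = -666 eV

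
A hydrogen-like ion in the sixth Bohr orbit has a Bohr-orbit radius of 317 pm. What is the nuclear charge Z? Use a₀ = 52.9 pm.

r_n = n²a₀/Z ⇒ Z = n²a₀/r = 6² × 52.9 / 317 ≈ 6.01
Z = 6

6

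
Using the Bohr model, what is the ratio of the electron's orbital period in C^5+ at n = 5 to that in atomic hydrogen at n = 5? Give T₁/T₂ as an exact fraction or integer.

1/36

T ∝ Z^-2 · n^3
T₁/T₂ = (6/1)^-2 · (5/5)^3 = 1/36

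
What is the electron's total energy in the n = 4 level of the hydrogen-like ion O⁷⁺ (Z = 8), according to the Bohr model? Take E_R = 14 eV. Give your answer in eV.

-56 eV

E_n = −E_R·Z²/n² = −14 × 8²/4² = -56 eV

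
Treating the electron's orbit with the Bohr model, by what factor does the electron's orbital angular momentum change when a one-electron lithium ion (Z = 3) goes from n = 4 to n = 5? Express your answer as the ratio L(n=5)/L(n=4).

L = nℏ depends only on n, so L ∝ n.
L(n=5)/L(n=4) = (5/4)^1 = 5/4

5/4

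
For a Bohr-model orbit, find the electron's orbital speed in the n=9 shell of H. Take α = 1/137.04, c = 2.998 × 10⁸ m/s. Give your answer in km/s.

243.1 km/s

v_n = Zαc/n = 1 × 0.007297 × 2.998 × 10⁸ / 9
    = 243.1 km/s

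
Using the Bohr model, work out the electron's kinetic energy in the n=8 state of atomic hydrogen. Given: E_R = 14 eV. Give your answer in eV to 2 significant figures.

For a Coulomb orbit the virial theorem gives K = −E_n.
E_n = −E_R·Z²/n², so K = E_R·Z²/n² = 14 × 1²/8² = 0.22 eV

0.22 eV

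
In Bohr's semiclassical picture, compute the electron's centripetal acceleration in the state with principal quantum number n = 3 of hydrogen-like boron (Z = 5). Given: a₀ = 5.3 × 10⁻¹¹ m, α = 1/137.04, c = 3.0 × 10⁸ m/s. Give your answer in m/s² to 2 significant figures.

1.4 × 10²³ m/s²

r = n²a₀/Z = 9.5 × 10⁻¹¹ m, v = Zαc/n = 3.6 × 10⁶ m/s
a = v²/r = (3.6 × 10⁶)² / 9.5 × 10⁻¹¹ = 1.4 × 10²³ m/s²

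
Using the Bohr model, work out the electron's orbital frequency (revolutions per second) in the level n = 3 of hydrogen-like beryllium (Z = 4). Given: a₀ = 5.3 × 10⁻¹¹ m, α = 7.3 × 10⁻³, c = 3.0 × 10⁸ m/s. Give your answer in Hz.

3.9 × 10¹⁵ Hz

r = n²a₀/Z = 1.2 × 10⁻¹⁰ m, v = Zαc/n = 2.9 × 10⁶ m/s
f = v/(2πr) = 3.9 × 10¹⁵ Hz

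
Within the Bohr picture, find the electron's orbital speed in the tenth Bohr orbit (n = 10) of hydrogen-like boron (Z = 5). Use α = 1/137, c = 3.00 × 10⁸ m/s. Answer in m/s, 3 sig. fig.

v_n = Zαc/n = 5 × 0.00730 × 3.00 × 10⁸ / 10
    = 1.09 × 10⁶ m/s

1.09 × 10⁶ m/s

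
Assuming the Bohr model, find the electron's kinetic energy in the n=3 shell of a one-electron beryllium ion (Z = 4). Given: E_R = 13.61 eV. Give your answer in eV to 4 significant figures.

24.20 eV

For a Coulomb orbit the virial theorem gives K = −E_n.
E_n = −E_R·Z²/n², so K = E_R·Z²/n² = 13.61 × 4²/3² = 24.20 eV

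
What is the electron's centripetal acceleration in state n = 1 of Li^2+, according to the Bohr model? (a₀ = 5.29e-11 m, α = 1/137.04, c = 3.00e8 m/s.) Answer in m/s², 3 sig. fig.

r = n²a₀/Z = 1.76e-11 m, v = Zαc/n = 6.57e6 m/s
a = v²/r = (6.57e6)² / 1.76e-11 = 2.45e24 m/s²

2.45e24 m/s²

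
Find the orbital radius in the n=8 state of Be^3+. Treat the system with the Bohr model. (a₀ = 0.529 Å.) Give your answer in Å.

8.46 Å

r_n = n²a₀/Z = 8² × 0.529 / 4
    = 64 × 0.529 / 4 = 8.46 Å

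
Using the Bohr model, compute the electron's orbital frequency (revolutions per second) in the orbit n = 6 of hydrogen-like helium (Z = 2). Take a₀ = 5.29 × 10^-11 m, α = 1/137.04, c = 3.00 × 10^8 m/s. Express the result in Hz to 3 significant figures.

1.22 × 10^14 Hz

r = n²a₀/Z = 9.52 × 10^-10 m, v = Zαc/n = 7.30 × 10^5 m/s
f = v/(2πr) = 1.22 × 10^14 Hz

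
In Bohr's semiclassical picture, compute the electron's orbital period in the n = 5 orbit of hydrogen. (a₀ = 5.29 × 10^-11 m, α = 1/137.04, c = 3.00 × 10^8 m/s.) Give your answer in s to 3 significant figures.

1.90 × 10^-14 s

r = n²a₀/Z = 5²·5.29 × 10^-11/1 = 1.32 × 10^-9 m
v = Zαc/n = 1·0.00730·3.00 × 10^8/5 = 4.38 × 10^5 m/s
T = 2πr/v = 1.90 × 10^-14 s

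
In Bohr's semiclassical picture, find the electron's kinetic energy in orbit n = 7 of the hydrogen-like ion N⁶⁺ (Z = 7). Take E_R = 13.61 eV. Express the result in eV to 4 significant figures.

For a Coulomb orbit the virial theorem gives K = −E_n.
E_n = −E_R·Z²/n², so K = E_R·Z²/n² = 13.61 × 7²/7² = 13.61 eV

13.61 eV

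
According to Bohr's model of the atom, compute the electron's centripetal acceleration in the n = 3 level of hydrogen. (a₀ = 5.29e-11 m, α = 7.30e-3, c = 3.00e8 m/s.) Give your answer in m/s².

r = n²a₀/Z = 4.76e-10 m, v = Zαc/n = 7.30e5 m/s
a = v²/r = (7.30e5)² / 4.76e-10 = 1.12e21 m/s²

1.12e21 m/s²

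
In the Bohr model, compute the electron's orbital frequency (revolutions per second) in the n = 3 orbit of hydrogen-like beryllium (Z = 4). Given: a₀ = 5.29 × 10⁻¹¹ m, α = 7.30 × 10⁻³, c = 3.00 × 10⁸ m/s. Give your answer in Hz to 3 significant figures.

3.90 × 10¹⁵ Hz

r = n²a₀/Z = 1.19 × 10⁻¹⁰ m, v = Zαc/n = 2.92 × 10⁶ m/s
f = v/(2πr) = 3.90 × 10¹⁵ Hz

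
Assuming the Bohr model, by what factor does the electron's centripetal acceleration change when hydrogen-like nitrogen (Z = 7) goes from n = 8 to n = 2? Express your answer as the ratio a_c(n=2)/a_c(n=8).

a_c ∝ Z^3 · n^-4; with Z fixed, a_c ∝ n^-4.
a_c(n=2)/a_c(n=8) = (2/8)^-4 = 256

256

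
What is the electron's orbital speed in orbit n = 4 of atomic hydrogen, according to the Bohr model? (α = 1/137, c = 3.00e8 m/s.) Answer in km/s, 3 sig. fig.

547 km/s

v_n = Zαc/n = 1 × 0.00730 × 3.00e8 / 4
    = 547 km/s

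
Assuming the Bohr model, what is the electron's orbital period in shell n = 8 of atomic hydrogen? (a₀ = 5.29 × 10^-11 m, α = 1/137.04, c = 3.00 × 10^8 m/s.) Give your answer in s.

r = n²a₀/Z = 8²·5.29 × 10^-11/1 = 3.39 × 10^-9 m
v = Zαc/n = 1·0.00730·3.00 × 10^8/8 = 2.74 × 10^5 m/s
T = 2πr/v = 7.77 × 10^-14 s

7.77 × 10^-14 s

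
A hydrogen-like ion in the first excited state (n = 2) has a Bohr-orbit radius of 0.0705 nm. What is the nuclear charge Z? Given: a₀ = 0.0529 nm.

r_n = n²a₀/Z ⇒ Z = n²a₀/r = 2² × 0.0529 / 0.0705 ≈ 3.00
Z = 3

3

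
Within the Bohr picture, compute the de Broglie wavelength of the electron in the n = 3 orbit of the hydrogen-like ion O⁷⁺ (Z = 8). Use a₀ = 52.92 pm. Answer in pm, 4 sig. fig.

The Bohr quantisation condition is nλ = 2πr_n.
r_n = n²a₀/Z = 59.54 pm
λ = 2πr_n/n = 2π·59.54/3 = 124.7 pm

124.7 pm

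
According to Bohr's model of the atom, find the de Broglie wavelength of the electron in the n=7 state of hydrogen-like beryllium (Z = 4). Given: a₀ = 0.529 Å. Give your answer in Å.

The Bohr quantisation condition is nλ = 2πr_n.
r_n = n²a₀/Z = 6.48 Å
λ = 2πr_n/n = 2π·6.48/7 = 5.82 Å

5.82 Å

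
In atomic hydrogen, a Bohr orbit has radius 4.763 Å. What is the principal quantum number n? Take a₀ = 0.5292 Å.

3

r_n = n²a₀/Z ⇒ n² = rZ/a₀ = 4.763 × 1 / 0.5292 ≈ 9.00
n = 3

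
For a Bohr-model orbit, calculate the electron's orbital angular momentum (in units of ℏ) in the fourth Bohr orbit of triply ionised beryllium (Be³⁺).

L_n = nℏ, so L/ℏ = n = 4.

4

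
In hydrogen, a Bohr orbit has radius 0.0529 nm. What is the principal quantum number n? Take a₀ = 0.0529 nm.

1

r_n = n²a₀/Z ⇒ n² = rZ/a₀ = 0.0529 × 1 / 0.0529 ≈ 1.00
n = 1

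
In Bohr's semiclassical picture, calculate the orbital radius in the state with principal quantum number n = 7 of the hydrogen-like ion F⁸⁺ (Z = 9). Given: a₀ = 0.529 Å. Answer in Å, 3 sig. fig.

r_n = n²a₀/Z = 7² × 0.529 / 9
    = 49 × 0.529 / 9 = 2.88 Å

2.88 Å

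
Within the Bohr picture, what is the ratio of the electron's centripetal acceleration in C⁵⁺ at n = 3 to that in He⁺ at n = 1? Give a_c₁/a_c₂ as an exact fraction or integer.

a_c ∝ Z^3 · n^-4
a_c₁/a_c₂ = (6/2)^3 · (3/1)^-4 = 1/3

1/3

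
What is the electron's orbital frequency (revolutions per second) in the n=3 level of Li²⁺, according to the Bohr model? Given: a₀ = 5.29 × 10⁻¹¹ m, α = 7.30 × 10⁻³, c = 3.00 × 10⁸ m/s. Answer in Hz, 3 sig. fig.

r = n²a₀/Z = 1.59 × 10⁻¹⁰ m, v = Zαc/n = 2.19 × 10⁶ m/s
f = v/(2πr) = 2.20 × 10¹⁵ Hz

2.20 × 10¹⁵ Hz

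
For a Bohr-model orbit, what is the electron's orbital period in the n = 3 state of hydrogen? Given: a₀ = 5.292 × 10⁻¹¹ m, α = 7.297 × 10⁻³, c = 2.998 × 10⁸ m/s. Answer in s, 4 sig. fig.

4.104 × 10⁻¹⁵ s

r = n²a₀/Z = 3²·5.292 × 10⁻¹¹/1 = 4.763 × 10⁻¹⁰ m
v = Zαc/n = 1·0.007297·2.998 × 10⁸/3 = 7.292 × 10⁵ m/s
T = 2πr/v = 4.104 × 10⁻¹⁵ s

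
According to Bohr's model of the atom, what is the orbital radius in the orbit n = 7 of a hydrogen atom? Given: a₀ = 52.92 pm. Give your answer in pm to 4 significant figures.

2593 pm

r_n = n²a₀/Z = 7² × 52.92 / 1
    = 49 × 52.92 / 1 = 2593 pm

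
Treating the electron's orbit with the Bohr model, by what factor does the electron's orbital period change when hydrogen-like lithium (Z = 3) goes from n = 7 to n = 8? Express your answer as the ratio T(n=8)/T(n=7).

512/343

T ∝ Z^-2 · n^3; with Z fixed, T ∝ n^3.
T(n=8)/T(n=7) = (8/7)^3 = 512/343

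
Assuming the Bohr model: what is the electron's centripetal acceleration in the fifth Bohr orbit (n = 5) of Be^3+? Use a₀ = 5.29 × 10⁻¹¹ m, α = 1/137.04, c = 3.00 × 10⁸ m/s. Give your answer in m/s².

r = n²a₀/Z = 3.31 × 10⁻¹⁰ m, v = Zαc/n = 1.75 × 10⁶ m/s
a = v²/r = (1.75 × 10⁶)² / 3.31 × 10⁻¹⁰ = 9.28 × 10²¹ m/s²

9.28 × 10²¹ m/s²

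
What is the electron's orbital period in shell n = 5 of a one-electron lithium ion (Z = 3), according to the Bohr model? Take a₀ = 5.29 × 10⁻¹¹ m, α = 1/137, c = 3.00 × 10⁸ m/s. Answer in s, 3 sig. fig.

2.11 × 10⁻¹⁵ s

r = n²a₀/Z = 5²·5.29 × 10⁻¹¹/3 = 4.41 × 10⁻¹⁰ m
v = Zαc/n = 3·0.00730·3.00 × 10⁸/5 = 1.31 × 10⁶ m/s
T = 2πr/v = 2.11 × 10⁻¹⁵ s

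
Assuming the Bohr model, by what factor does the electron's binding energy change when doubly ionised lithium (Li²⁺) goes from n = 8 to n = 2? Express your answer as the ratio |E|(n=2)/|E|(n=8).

16

|E| ∝ Z^2 · n^-2; with Z fixed, |E| ∝ n^-2.
|E|(n=2)/|E|(n=8) = (2/8)^-2 = 16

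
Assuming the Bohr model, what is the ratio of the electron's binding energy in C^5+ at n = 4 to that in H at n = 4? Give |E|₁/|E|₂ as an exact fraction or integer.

36

|E| ∝ Z^2 · n^-2
|E|₁/|E|₂ = (6/1)^2 · (4/4)^-2 = 36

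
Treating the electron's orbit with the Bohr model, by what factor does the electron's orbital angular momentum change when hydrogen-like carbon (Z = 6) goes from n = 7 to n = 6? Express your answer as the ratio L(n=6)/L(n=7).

L = nℏ depends only on n, so L ∝ n.
L(n=6)/L(n=7) = (6/7)^1 = 6/7

6/7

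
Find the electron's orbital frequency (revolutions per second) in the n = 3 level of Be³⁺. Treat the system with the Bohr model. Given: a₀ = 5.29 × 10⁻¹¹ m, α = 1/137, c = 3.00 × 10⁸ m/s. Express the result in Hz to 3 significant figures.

3.90 × 10¹⁵ Hz

r = n²a₀/Z = 1.19 × 10⁻¹⁰ m, v = Zαc/n = 2.92 × 10⁶ m/s
f = v/(2πr) = 3.90 × 10¹⁵ Hz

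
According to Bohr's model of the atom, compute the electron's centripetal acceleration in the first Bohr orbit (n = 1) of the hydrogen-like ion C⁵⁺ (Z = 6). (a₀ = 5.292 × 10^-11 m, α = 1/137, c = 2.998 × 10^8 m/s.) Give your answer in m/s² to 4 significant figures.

r = n²a₀/Z = 8.820 × 10^-12 m, v = Zαc/n = 1.313 × 10^7 m/s
a = v²/r = (1.313 × 10^7)² / 8.820 × 10^-12 = 1.955 × 10^25 m/s²

1.955 × 10^25 m/s²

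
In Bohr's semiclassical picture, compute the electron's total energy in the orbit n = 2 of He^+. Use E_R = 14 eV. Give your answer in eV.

E_n = −E_R·Z²/n² = −14 × 2²/2² = -14 eV

-14 eV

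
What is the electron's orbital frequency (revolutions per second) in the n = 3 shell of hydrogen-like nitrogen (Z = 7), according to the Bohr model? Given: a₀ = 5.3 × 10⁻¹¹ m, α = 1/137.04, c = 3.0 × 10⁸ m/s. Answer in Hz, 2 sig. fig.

r = n²a₀/Z = 6.8 × 10⁻¹¹ m, v = Zαc/n = 5.1 × 10⁶ m/s
f = v/(2πr) = 1.2 × 10¹⁶ Hz

1.2 × 10¹⁶ Hz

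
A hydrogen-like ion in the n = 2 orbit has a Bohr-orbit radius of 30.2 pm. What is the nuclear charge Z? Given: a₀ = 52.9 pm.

7

r_n = n²a₀/Z ⇒ Z = n²a₀/r = 2² × 52.9 / 30.2 ≈ 7.01
Z = 7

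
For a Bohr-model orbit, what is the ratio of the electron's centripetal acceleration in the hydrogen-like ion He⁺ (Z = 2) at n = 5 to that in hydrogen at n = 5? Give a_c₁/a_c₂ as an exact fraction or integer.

a_c ∝ Z^3 · n^-4
a_c₁/a_c₂ = (2/1)^3 · (5/5)^-4 = 8

8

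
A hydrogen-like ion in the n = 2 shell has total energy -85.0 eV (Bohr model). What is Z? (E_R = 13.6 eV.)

5

E_n = −E_R Z²/n² ⇒ Z² = −E_n n²/E_R = 85.0 × 2² / 13.6 ≈ 25.00
Z = 5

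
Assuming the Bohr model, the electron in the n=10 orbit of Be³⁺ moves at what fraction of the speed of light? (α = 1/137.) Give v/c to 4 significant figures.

v_n = Zαc/n, so v/c = Zα/n = 4 × 0.007299 / 10 = 0.002920

0.002920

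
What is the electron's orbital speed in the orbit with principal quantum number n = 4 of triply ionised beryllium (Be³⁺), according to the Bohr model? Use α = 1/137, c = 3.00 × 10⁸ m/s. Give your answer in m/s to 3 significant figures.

v_n = Zαc/n = 4 × 0.00730 × 3.00 × 10⁸ / 4
    = 2.19 × 10⁶ m/s

2.19 × 10⁶ m/s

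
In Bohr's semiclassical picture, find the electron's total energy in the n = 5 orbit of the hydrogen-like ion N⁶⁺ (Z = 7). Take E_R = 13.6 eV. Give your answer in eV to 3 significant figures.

E_n = −E_R·Z²/n² = −13.6 × 7²/5² = -26.7 eV

-26.7 eV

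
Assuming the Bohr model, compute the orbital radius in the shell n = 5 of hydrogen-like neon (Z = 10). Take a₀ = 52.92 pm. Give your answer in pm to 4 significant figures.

132.3 pm

r_n = n²a₀/Z = 5² × 52.92 / 10
    = 25 × 52.92 / 10 = 132.3 pm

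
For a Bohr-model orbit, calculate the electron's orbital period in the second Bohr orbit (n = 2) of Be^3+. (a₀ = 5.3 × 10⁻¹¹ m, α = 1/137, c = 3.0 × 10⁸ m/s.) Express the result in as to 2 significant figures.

76 as

r = n²a₀/Z = 2²·5.3 × 10⁻¹¹/4 = 5.3 × 10⁻¹¹ m
v = Zαc/n = 4·0.0073·3.0 × 10⁸/2 = 4.4 × 10⁶ m/s
T = 2πr/v = 7.6 × 10⁻¹⁷ s = 76 as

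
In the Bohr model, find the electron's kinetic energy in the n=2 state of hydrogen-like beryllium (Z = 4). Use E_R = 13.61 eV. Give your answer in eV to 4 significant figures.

For a Coulomb orbit the virial theorem gives K = −E_n.
E_n = −E_R·Z²/n², so K = E_R·Z²/n² = 13.61 × 4²/2² = 54.44 eV

54.44 eV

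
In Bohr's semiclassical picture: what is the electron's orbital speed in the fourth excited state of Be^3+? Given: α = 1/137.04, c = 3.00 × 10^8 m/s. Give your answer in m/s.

1.75 × 10^6 m/s

v_n = Zαc/n = 4 × 0.00730 × 3.00 × 10^8 / 5
    = 1.75 × 10^6 m/s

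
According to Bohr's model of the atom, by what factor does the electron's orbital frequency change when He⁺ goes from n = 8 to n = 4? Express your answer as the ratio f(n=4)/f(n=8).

f ∝ Z^2 · n^-3; with Z fixed, f ∝ n^-3.
f(n=4)/f(n=8) = (4/8)^-3 = 8

8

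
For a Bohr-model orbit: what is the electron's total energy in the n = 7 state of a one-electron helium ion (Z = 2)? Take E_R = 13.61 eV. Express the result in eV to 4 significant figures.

-1.111 eV

E_n = −E_R·Z²/n² = −13.61 × 2²/7² = -1.111 eV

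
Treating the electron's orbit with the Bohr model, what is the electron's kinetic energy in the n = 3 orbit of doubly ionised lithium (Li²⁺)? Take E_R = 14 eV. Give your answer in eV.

14 eV

For a Coulomb orbit the virial theorem gives K = −E_n.
E_n = −E_R·Z²/n², so K = E_R·Z²/n² = 14 × 3²/3² = 14 eV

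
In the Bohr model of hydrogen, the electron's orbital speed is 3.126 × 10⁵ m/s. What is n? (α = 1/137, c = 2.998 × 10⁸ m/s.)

7

v_n = Zαc/n ⇒ n = Zαc/v = 1 × 0.007299 × 2.998 × 10⁸ / 3.126 × 10⁵ ≈ 7.00
n = 7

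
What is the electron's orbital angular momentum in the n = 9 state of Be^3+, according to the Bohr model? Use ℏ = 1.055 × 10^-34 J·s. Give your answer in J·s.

9.495 × 10^-34 J·s

L_n = nℏ = 9 × 1.055 × 10^-34 = 9.495 × 10^-34 J·s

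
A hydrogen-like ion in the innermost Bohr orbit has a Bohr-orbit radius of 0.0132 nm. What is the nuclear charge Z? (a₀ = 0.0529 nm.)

r_n = n²a₀/Z ⇒ Z = n²a₀/r = 1² × 0.0529 / 0.0132 ≈ 4.01
Z = 4

4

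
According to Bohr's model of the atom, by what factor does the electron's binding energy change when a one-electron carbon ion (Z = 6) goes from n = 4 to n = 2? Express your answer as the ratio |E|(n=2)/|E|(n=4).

4

|E| ∝ Z^2 · n^-2; with Z fixed, |E| ∝ n^-2.
|E|(n=2)/|E|(n=4) = (2/4)^-2 = 4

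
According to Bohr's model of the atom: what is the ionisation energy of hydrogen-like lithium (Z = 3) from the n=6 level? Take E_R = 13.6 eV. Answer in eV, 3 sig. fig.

E_n = −E_R·Z²/n² = −13.6 × 3²/6² eV = -3.40 eV
Ionisation energy = −E_n = 3.40 eV

3.40 eV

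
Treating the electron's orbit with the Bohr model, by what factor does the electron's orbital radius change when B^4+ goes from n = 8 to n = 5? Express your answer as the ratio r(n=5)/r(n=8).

25/64

r ∝ Z^-1 · n^2; with Z fixed, r ∝ n^2.
r(n=5)/r(n=8) = (5/8)^2 = 25/64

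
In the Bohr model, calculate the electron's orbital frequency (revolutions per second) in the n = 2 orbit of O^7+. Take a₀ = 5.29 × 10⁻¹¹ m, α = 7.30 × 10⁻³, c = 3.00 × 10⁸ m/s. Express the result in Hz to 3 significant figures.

r = n²a₀/Z = 2.65 × 10⁻¹¹ m, v = Zαc/n = 8.76 × 10⁶ m/s
f = v/(2πr) = 5.27 × 10¹⁶ Hz

5.27 × 10¹⁶ Hz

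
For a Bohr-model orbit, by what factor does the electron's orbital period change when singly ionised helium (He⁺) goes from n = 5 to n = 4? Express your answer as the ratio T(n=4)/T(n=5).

T ∝ Z^-2 · n^3; with Z fixed, T ∝ n^3.
T(n=4)/T(n=5) = (4/5)^3 = 64/125

64/125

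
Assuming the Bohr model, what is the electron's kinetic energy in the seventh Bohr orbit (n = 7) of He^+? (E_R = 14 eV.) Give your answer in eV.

1.1 eV

For a Coulomb orbit the virial theorem gives K = −E_n.
E_n = −E_R·Z²/n², so K = E_R·Z²/n² = 14 × 2²/7² = 1.1 eV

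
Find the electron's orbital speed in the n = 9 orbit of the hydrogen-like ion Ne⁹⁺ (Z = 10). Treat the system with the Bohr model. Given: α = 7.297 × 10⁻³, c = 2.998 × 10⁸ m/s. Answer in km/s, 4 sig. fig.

v_n = Zαc/n = 10 × 0.007297 × 2.998 × 10⁸ / 9
    = 2431 km/s

2431 km/s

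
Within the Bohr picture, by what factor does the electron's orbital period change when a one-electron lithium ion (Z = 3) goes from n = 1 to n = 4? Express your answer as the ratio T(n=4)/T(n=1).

64

T ∝ Z^-2 · n^3; with Z fixed, T ∝ n^3.
T(n=4)/T(n=1) = (4/1)^3 = 64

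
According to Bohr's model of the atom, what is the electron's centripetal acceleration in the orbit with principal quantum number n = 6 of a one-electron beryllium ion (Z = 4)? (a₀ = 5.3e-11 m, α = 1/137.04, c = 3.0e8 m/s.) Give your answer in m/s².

4.5e21 m/s²

r = n²a₀/Z = 4.8e-10 m, v = Zαc/n = 1.5e6 m/s
a = v²/r = (1.5e6)² / 4.8e-10 = 4.5e21 m/s²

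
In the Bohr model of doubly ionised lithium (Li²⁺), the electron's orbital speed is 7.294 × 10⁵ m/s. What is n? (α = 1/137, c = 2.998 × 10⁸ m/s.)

v_n = Zαc/n ⇒ n = Zαc/v = 3 × 0.007299 × 2.998 × 10⁸ / 7.294 × 10⁵ ≈ 9.00
n = 9

9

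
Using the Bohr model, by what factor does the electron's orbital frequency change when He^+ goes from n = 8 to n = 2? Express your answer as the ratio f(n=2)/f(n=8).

f ∝ Z^2 · n^-3; with Z fixed, f ∝ n^-3.
f(n=2)/f(n=8) = (2/8)^-3 = 64

64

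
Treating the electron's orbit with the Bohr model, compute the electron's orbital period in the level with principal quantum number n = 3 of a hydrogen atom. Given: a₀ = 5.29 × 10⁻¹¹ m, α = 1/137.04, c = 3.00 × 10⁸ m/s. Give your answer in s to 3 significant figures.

4.10 × 10⁻¹⁵ s

r = n²a₀/Z = 3²·5.29 × 10⁻¹¹/1 = 4.76 × 10⁻¹⁰ m
v = Zαc/n = 1·0.00730·3.00 × 10⁸/3 = 7.30 × 10⁵ m/s
T = 2πr/v = 4.10 × 10⁻¹⁵ s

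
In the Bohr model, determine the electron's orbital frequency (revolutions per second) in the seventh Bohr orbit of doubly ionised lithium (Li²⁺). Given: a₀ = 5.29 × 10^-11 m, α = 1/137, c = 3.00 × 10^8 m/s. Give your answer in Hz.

r = n²a₀/Z = 8.64 × 10^-10 m, v = Zαc/n = 9.38 × 10^5 m/s
f = v/(2πr) = 1.73 × 10^14 Hz

1.73 × 10^14 Hz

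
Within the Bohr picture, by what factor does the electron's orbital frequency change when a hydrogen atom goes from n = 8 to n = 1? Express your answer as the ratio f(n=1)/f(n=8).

f ∝ Z^2 · n^-3; with Z fixed, f ∝ n^-3.
f(n=1)/f(n=8) = (1/8)^-3 = 512

512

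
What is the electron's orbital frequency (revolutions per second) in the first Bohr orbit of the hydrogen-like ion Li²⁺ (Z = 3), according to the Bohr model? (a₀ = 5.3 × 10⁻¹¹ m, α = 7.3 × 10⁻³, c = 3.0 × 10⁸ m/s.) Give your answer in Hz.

5.9 × 10¹⁶ Hz

r = n²a₀/Z = 1.8 × 10⁻¹¹ m, v = Zαc/n = 6.6 × 10⁶ m/s
f = v/(2πr) = 5.9 × 10¹⁶ Hz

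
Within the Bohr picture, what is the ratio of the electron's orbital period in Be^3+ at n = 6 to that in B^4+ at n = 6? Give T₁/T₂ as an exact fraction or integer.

25/16

T ∝ Z^-2 · n^3
T₁/T₂ = (4/5)^-2 · (6/6)^3 = 25/16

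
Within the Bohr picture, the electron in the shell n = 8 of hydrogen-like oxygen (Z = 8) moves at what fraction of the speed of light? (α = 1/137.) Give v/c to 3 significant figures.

0.00730

v_n = Zαc/n, so v/c = Zα/n = 8 × 0.00730 / 8 = 0.00730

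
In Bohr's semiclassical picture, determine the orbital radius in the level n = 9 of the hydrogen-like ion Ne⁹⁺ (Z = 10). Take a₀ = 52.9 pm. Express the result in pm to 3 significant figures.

428 pm

r_n = n²a₀/Z = 9² × 52.9 / 10
    = 81 × 52.9 / 10 = 428 pm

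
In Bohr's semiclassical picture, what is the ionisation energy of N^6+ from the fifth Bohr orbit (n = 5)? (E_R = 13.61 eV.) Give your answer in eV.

26.68 eV

E_n = −E_R·Z²/n² = −13.61 × 7²/5² eV = -26.68 eV
Ionisation energy = −E_n = 26.68 eV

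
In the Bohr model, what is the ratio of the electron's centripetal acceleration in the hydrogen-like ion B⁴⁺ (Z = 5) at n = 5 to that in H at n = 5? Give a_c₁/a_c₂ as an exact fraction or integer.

125

a_c ∝ Z^3 · n^-4
a_c₁/a_c₂ = (5/1)^3 · (5/5)^-4 = 125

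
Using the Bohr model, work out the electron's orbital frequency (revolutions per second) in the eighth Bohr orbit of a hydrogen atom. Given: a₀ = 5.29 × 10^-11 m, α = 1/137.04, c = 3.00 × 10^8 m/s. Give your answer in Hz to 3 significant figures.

r = n²a₀/Z = 3.39 × 10^-9 m, v = Zαc/n = 2.74 × 10^5 m/s
f = v/(2πr) = 1.29 × 10^13 Hz

1.29 × 10^13 Hz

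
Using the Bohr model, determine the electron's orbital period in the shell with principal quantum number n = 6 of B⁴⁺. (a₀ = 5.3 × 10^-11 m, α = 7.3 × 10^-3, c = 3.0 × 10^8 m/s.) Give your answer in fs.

1.3 fs

r = n²a₀/Z = 6²·5.3 × 10^-11/5 = 3.8 × 10^-10 m
v = Zαc/n = 5·0.0073·3.0 × 10^8/6 = 1.8 × 10^6 m/s
T = 2πr/v = 1.3 × 10^-15 s = 1.3 fs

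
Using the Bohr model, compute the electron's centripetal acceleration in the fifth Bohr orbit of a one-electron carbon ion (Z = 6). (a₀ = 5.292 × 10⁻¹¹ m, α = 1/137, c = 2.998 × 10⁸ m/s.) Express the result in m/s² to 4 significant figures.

r = n²a₀/Z = 2.205 × 10⁻¹⁰ m, v = Zαc/n = 2.626 × 10⁶ m/s
a = v²/r = (2.626 × 10⁶)² / 2.205 × 10⁻¹⁰ = 3.127 × 10²² m/s²

3.127 × 10²² m/s²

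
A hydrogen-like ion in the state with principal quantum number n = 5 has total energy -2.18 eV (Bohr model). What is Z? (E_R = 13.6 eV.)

2

E_n = −E_R Z²/n² ⇒ Z² = −E_n n²/E_R = 2.18 × 5² / 13.6 ≈ 4.01
Z = 2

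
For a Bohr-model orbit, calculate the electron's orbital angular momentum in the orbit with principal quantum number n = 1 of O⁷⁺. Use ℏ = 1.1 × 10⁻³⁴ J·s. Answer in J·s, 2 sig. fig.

1.1 × 10⁻³⁴ J·s

L_n = nℏ = 1 × 1.1 × 10⁻³⁴ = 1.1 × 10⁻³⁴ J·s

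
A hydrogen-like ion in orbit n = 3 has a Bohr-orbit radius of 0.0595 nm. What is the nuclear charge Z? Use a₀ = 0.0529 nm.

8

r_n = n²a₀/Z ⇒ Z = n²a₀/r = 3² × 0.0529 / 0.0595 ≈ 8.00
Z = 8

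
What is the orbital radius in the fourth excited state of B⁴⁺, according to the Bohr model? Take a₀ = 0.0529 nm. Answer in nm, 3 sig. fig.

0.265 nm

r_n = n²a₀/Z = 5² × 0.0529 / 5
    = 25 × 0.0529 / 5 = 0.265 nm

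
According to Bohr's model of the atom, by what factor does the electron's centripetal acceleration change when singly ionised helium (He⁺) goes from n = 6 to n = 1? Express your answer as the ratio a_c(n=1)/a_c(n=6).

a_c ∝ Z^3 · n^-4; with Z fixed, a_c ∝ n^-4.
a_c(n=1)/a_c(n=6) = (1/6)^-4 = 1296

1296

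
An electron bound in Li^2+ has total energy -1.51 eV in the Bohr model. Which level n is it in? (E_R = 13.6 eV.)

E_n = −E_R Z²/n² ⇒ n² = E_R Z²/(−E_n) = 13.6 × 3² / 1.51 ≈ 81.06
n = 9

9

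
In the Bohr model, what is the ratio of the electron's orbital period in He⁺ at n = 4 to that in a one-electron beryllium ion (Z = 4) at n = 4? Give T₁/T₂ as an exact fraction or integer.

4

T ∝ Z^-2 · n^3
T₁/T₂ = (2/4)^-2 · (4/4)^3 = 4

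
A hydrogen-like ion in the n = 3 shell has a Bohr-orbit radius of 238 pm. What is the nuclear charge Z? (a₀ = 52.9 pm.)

r_n = n²a₀/Z ⇒ Z = n²a₀/r = 3² × 52.9 / 238 ≈ 2.00
Z = 2

2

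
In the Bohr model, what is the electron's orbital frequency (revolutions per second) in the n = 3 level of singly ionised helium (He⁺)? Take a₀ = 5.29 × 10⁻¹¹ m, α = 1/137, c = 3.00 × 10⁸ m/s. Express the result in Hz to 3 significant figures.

r = n²a₀/Z = 2.38 × 10⁻¹⁰ m, v = Zαc/n = 1.46 × 10⁶ m/s
f = v/(2πr) = 9.76 × 10¹⁴ Hz

9.76 × 10¹⁴ Hz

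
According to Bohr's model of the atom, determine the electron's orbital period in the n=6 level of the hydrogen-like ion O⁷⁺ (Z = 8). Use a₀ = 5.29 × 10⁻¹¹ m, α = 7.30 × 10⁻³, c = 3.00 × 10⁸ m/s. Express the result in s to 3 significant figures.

5.12 × 10⁻¹⁶ s

r = n²a₀/Z = 6²·5.29 × 10⁻¹¹/8 = 2.38 × 10⁻¹⁰ m
v = Zαc/n = 8·0.00730·3.00 × 10⁸/6 = 2.92 × 10⁶ m/s
T = 2πr/v = 5.12 × 10⁻¹⁶ s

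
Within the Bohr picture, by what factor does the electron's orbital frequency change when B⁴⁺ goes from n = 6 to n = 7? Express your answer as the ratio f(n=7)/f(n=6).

216/343

f ∝ Z^2 · n^-3; with Z fixed, f ∝ n^-3.
f(n=7)/f(n=6) = (7/6)^-3 = 216/343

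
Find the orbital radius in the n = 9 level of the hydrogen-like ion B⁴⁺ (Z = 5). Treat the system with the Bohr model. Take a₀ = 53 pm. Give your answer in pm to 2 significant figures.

860 pm

r_n = n²a₀/Z = 9² × 53 / 5
    = 81 × 53 / 5 = 860 pm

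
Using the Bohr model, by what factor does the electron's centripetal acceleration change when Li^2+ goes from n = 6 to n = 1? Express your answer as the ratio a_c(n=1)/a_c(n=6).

1296

a_c ∝ Z^3 · n^-4; with Z fixed, a_c ∝ n^-4.
a_c(n=1)/a_c(n=6) = (1/6)^-4 = 1296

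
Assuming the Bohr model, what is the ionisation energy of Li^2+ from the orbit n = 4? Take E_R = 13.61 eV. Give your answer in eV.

7.656 eV

E_n = −E_R·Z²/n² = −13.61 × 3²/4² eV = -7.656 eV
Ionisation energy = −E_n = 7.656 eV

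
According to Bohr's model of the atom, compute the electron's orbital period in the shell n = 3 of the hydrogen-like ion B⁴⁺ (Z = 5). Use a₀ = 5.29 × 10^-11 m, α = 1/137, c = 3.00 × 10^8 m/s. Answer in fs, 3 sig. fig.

r = n²a₀/Z = 3²·5.29 × 10^-11/5 = 9.52 × 10^-11 m
v = Zαc/n = 5·0.00730·3.00 × 10^8/3 = 3.65 × 10^6 m/s
T = 2πr/v = 1.64 × 10^-16 s = 0.164 fs

0.164 fs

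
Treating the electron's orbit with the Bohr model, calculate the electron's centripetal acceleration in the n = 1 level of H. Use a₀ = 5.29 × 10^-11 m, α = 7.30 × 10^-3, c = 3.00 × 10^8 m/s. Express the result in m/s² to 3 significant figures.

9.07 × 10^22 m/s²

r = n²a₀/Z = 5.29 × 10^-11 m, v = Zαc/n = 2.19 × 10^6 m/s
a = v²/r = (2.19 × 10^6)² / 5.29 × 10^-11 = 9.07 × 10^22 m/s²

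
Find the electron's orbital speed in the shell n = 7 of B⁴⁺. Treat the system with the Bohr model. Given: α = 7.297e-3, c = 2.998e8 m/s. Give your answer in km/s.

v_n = Zαc/n = 5 × 0.007297 × 2.998e8 / 7
    = 1563 km/s

1563 km/s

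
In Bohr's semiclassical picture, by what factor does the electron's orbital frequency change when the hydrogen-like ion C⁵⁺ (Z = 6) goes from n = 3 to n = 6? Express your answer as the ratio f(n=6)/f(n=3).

1/8

f ∝ Z^2 · n^-3; with Z fixed, f ∝ n^-3.
f(n=6)/f(n=3) = (6/3)^-3 = 1/8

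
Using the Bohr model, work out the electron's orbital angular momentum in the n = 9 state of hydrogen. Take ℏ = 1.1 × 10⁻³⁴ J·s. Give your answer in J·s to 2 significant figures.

9.9 × 10⁻³⁴ J·s

L_n = nℏ = 9 × 1.1 × 10⁻³⁴ = 9.9 × 10⁻³⁴ J·s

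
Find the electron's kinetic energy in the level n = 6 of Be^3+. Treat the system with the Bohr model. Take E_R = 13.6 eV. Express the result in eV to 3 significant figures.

For a Coulomb orbit the virial theorem gives K = −E_n.
E_n = −E_R·Z²/n², so K = E_R·Z²/n² = 13.6 × 4²/6² = 6.04 eV

6.04 eV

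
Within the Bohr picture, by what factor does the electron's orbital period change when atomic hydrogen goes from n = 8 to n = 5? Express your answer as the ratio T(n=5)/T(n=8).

125/512

T ∝ Z^-2 · n^3; with Z fixed, T ∝ n^3.
T(n=5)/T(n=8) = (5/8)^3 = 125/512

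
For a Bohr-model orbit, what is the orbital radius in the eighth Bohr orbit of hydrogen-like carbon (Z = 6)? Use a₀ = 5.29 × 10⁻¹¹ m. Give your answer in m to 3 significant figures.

5.64 × 10⁻¹⁰ m

r_n = n²a₀/Z = 8² × 5.29 × 10⁻¹¹ / 6
    = 64 × 5.29 × 10⁻¹¹ / 6 = 5.64 × 10⁻¹⁰ m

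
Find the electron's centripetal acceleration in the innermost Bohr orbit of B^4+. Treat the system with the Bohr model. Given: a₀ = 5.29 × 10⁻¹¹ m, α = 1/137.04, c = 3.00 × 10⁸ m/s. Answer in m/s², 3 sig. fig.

r = n²a₀/Z = 1.06 × 10⁻¹¹ m, v = Zαc/n = 1.09 × 10⁷ m/s
a = v²/r = (1.09 × 10⁷)² / 1.06 × 10⁻¹¹ = 1.13 × 10²⁵ m/s²

1.13 × 10²⁵ m/s²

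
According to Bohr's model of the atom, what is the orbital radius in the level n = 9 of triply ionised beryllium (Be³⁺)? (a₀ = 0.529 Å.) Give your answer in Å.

r_n = n²a₀/Z = 9² × 0.529 / 4
    = 81 × 0.529 / 4 = 10.7 Å

10.7 Å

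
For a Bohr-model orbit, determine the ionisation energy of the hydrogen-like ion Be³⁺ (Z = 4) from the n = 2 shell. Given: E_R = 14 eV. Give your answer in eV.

56 eV

E_n = −E_R·Z²/n² = −14 × 4²/2² eV = -56 eV
Ionisation energy = −E_n = 56 eV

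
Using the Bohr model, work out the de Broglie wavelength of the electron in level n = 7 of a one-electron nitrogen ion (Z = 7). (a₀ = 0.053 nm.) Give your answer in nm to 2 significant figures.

0.33 nm

The Bohr quantisation condition is nλ = 2πr_n.
r_n = n²a₀/Z = 0.37 nm
λ = 2πr_n/n = 2π·0.37/7 = 0.33 nm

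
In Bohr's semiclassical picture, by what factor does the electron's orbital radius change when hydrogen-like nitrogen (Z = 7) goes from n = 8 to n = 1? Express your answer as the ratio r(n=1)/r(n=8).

1/64

r ∝ Z^-1 · n^2; with Z fixed, r ∝ n^2.
r(n=1)/r(n=8) = (1/8)^2 = 1/64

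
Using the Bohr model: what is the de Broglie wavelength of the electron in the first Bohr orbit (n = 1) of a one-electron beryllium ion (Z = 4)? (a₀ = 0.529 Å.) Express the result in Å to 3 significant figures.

0.831 Å

The Bohr quantisation condition is nλ = 2πr_n.
r_n = n²a₀/Z = 0.132 Å
λ = 2πr_n/n = 2π·0.132/1 = 0.831 Å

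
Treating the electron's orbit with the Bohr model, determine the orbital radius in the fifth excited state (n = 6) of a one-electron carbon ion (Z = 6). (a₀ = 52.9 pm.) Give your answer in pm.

317 pm

r_n = n²a₀/Z = 6² × 52.9 / 6
    = 36 × 52.9 / 6 = 317 pm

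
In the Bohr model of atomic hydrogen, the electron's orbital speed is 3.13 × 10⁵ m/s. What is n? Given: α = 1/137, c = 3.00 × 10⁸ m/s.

7

v_n = Zαc/n ⇒ n = Zαc/v = 1 × 0.00730 × 3.00 × 10⁸ / 3.13 × 10⁵ ≈ 7.00
n = 7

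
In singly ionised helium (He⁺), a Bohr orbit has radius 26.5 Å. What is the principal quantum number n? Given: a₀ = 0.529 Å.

r_n = n²a₀/Z ⇒ n² = rZ/a₀ = 26.5 × 2 / 0.529 ≈ 100.19
n = 10

10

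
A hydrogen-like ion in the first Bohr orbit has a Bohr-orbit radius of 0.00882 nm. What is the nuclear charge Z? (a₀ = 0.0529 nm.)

6

r_n = n²a₀/Z ⇒ Z = n²a₀/r = 1² × 0.0529 / 0.00882 ≈ 6.00
Z = 6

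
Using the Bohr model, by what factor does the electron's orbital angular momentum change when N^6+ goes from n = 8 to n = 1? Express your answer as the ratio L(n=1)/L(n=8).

1/8

L = nℏ depends only on n, so L ∝ n.
L(n=1)/L(n=8) = (1/8)^1 = 1/8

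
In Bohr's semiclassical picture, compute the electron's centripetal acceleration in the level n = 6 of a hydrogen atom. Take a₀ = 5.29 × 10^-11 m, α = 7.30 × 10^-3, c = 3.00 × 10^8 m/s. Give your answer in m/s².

7.00 × 10^19 m/s²

r = n²a₀/Z = 1.90 × 10^-9 m, v = Zαc/n = 3.65 × 10^5 m/s
a = v²/r = (3.65 × 10^5)² / 1.90 × 10^-9 = 7.00 × 10^19 m/s²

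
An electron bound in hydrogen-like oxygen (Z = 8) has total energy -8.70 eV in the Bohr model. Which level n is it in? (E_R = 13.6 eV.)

E_n = −E_R Z²/n² ⇒ n² = E_R Z²/(−E_n) = 13.6 × 8² / 8.70 ≈ 100.05
n = 10

10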